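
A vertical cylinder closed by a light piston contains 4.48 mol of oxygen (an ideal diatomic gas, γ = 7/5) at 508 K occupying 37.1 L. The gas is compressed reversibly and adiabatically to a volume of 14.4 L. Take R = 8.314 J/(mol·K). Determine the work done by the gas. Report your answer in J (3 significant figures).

W ≈ -21800 J

Adiabatic: TV^(γ−1) = const with γ = 7/5.
T₂ = T₁ (V₁/V₂)^(γ−1) = 508 × (37.1/14.4)^0.4 = 508 × 1.46 = 741.8 K.
W_by = nCᵥ(T₁ − T₂) = (4.48)(20.79)(508 − 741.8) = -21768 J.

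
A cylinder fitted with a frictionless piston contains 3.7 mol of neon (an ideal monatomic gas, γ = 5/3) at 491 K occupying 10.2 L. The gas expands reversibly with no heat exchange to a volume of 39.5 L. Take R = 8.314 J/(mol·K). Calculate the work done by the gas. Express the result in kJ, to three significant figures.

W ≈ 13.5 kJ

Adiabatic: TV^(γ−1) = const with γ = 5/3.
T₂ = T₁ (V₁/V₂)^(γ−1) = 491 × (10.2/39.5)^0.667 = 491 × 0.4055 = 199.1 K.
W_by = nCᵥ(T₁ − T₂) = (3.7)(12.47)(491 − 199.1) = 13469 J.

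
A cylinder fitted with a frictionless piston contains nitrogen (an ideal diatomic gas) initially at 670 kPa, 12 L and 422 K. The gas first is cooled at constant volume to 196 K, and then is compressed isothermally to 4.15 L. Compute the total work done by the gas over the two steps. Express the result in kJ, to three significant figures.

W_total ≈ -3.96 kJ

Step 1 (isochoric): W = 0 (constant volume).
After step 1: P = 311.2 kPa (V unchanged).
Step 2 (isothermal): W = P₁V₁ ln(V₂/V₁) = (3734) ln(4.15/12) = -3965 J.
W_total = 0 − 3965 = -3965 J.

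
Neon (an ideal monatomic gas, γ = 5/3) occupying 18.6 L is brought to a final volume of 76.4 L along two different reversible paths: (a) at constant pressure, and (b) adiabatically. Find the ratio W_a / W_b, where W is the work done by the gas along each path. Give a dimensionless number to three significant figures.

W_a / W_b ≈ 3.40

Path (a) isobaric: W = P₁(V₂ − V₁) → W_a/(P₁V₁) = 3.108.
Path (b) adiabatic: W = P₁V₁(1 − (V₁/V₂)^(γ−1))/(γ−1) → W_b/(P₁V₁) = 0.9152.
W_a / W_b = 3.108 / 0.9152 = 3.396.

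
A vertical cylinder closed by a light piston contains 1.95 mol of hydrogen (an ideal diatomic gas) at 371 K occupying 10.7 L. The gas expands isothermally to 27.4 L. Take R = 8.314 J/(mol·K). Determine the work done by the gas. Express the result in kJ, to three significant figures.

Isothermal: W = nRT ln(V₂/V₁).
W = (1.95)(8.314)(371) × ln(27.4/10.7)
  = 6015 × 0.9403
W_by_gas = 5656 J.

W ≈ 5.66 kJ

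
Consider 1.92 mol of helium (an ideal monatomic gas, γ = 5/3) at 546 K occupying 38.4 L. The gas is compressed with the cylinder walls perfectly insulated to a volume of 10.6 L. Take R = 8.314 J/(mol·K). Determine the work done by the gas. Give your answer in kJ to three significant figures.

W ≈ -17.8 kJ

Adiabatic: TV^(γ−1) = const with γ = 5/3.
T₂ = T₁ (V₁/V₂)^(γ−1) = 546 × (38.4/10.6)^0.667 = 546 × 2.359 = 1288 K.
W_by = nCᵥ(T₁ − T₂) = (1.92)(12.47)(546 − 1288) = -17764 J.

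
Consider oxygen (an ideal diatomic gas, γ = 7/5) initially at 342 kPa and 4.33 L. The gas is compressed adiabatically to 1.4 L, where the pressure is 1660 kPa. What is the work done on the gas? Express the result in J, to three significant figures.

W ≈ 2110 J

Adiabatic: W = (P₁V₁ − P₂V₂)/(γ − 1) with γ = 7/5.
P₁V₁ = 1481 J, P₂V₂ = 2324 J.
W = (1481 − 2324) / 0.4 = -2108 J.
Work on gas = −W_by = 2108 J.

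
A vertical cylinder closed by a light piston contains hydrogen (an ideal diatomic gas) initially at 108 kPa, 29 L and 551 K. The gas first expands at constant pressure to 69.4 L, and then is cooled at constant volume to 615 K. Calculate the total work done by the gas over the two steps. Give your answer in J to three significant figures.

Step 1 (isobaric): W = PΔV = (108 kPa)(69.4 − 29 L) = 4363 J.
Step 2 (isochoric): W = 0 (constant volume).
W_total = 4363 + 0 = 4363 J.

W_total ≈ 4360 J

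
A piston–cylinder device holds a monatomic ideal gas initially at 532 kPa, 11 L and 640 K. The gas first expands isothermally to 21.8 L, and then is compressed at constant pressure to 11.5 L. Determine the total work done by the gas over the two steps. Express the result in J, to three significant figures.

Step 1 (isothermal): W = P₁V₁ ln(V₂/V₁) = (5852) ln(21.8/11) = 4003 J.
After step 1: P = 268.4 kPa, V = 21.8 L, T = 640 K.
Step 2 (isobaric): W = PΔV = (268.4 kPa)(11.5 − 21.8 L) = -2765 J.
W_total = 4003 − 2765 = 1238 J.

W_total ≈ 1240 J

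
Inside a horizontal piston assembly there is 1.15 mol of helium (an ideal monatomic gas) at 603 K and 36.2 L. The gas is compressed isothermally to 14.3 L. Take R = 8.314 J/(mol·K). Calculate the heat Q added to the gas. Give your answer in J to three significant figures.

Q ≈ -5350 J

Isothermal ⇒ ΔU = 0, so Q = W = nRT ln(V₂/V₁).
Q = (1.15)(8.314)(603) ln(14.3/36.2) = 5765 × -0.9288 = -5355 J.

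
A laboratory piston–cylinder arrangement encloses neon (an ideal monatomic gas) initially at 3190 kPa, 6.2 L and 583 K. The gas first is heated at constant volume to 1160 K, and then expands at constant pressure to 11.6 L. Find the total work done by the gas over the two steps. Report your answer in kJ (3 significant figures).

W_total ≈ 34.3 kJ

Step 1 (isochoric): W = 0 (constant volume).
After step 1: P = 6347 kPa (V unchanged).
Step 2 (isobaric): W = PΔV = (6347 kPa)(11.6 − 6.2 L) = 34275 J.
W_total = 0 + 34275 = 34275 J.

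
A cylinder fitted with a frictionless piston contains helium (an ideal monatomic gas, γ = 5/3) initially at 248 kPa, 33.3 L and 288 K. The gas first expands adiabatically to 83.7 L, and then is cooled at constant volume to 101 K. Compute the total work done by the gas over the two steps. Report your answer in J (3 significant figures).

W_total ≈ 5690 J

Step 1 (adiabatic): W = (P₁V₁ − P₂V₂)/(γ−1) = (8258 − 4467)/0.667 = 5687 J.
Step 2 (isochoric): W = 0 (constant volume).
W_total = 5687 + 0 = 5687 J.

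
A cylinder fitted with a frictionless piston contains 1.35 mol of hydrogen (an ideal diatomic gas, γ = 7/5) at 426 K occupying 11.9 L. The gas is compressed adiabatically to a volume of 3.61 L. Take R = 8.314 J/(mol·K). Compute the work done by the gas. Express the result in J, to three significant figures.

W ≈ -7310 J

Adiabatic: TV^(γ−1) = const with γ = 7/5.
T₂ = T₁ (V₁/V₂)^(γ−1) = 426 × (11.9/3.61)^0.4 = 426 × 1.611 = 686.5 K.
W_by = nCᵥ(T₁ − T₂) = (1.35)(20.79)(426 − 686.5) = -7309 J.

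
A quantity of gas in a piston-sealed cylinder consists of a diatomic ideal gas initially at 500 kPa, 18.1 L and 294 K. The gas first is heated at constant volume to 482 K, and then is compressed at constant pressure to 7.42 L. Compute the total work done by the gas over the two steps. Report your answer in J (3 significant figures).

W_total ≈ -8750 J

Step 1 (isochoric): W = 0 (constant volume).
After step 1: P = 819.7 kPa (V unchanged).
Step 2 (isobaric): W = PΔV = (819.7 kPa)(7.42 − 18.1 L) = -8755 J.
W_total = 0 − 8755 = -8755 J.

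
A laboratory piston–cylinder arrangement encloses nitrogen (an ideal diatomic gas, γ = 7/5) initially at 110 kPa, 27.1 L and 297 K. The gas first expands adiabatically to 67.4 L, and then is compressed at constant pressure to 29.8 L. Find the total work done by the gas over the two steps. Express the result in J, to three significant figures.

Step 1 (adiabatic): W = (P₁V₁ − P₂V₂)/(γ−1) = (2981 − 2071)/0.4 = 2276 J.
After step 1: P = 30.72 kPa, V = 67.4 L, T = 206.3 K.
Step 2 (isobaric): W = PΔV = (30.72 kPa)(29.8 − 67.4 L) = -1155 J.
W_total = 2276 − 1155 = 1121 J.

W_total ≈ 1120 J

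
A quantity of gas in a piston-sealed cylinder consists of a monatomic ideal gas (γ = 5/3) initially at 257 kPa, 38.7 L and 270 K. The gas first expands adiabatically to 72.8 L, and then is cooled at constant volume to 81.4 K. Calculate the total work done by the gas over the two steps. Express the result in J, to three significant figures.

Step 1 (adiabatic): W = (P₁V₁ − P₂V₂)/(γ−1) = (9946 − 6527)/0.667 = 5129 J.
Step 2 (isochoric): W = 0 (constant volume).
W_total = 5129 + 0 = 5129 J.

W_total ≈ 5130 J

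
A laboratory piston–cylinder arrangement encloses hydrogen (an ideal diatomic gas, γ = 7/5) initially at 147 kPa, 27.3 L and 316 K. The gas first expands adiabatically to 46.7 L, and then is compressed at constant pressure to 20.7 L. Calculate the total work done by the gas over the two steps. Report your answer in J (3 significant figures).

Step 1 (adiabatic): W = (P₁V₁ − P₂V₂)/(γ−1) = (4013 − 3238)/0.4 = 1939 J.
After step 1: P = 69.33 kPa, V = 46.7 L, T = 254.9 K.
Step 2 (isobaric): W = PΔV = (69.33 kPa)(20.7 − 46.7 L) = -1802 J.
W_total = 1939 − 1802 = 136.3 J.

W_total ≈ 136 J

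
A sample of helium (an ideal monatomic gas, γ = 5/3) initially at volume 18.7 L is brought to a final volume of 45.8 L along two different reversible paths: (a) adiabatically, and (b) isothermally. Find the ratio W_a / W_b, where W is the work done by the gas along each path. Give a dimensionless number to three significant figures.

Path (a) adiabatic: W = P₁V₁(1 − (V₁/V₂)^(γ−1))/(γ−1) → W_a/(P₁V₁) = 0.6745.
Path (b) isothermal: W = P₁V₁ ln(V₂/V₁) → W_b/(P₁V₁) = 0.8958.
W_a / W_b = 0.6745 / 0.8958 = 0.7529.

W_a / W_b ≈ 0.753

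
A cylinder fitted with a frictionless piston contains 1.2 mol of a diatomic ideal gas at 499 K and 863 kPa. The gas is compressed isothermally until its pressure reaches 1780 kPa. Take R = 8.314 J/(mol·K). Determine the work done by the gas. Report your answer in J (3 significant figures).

W ≈ -3600 J

Isothermal process: W = nRT ln(V₂/V₁) = nRT ln(P₁/P₂).
W = (1.2)(8.314)(499) × ln(863/1780)
  = 4978 × ln(0.4848) = 4978 × -0.724
W_by_gas = -3604 J.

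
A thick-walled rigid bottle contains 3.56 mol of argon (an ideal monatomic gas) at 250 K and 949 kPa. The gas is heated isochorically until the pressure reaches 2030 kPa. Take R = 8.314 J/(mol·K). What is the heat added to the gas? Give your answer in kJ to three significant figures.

Q ≈ 12.6 kJ

Constant volume ⇒ W = 0, so Q = ΔU = nCᵥΔT with Cᵥ = 3R/2 = 12.47 J/(mol·K).
At constant V, T₂/T₁ = P₂/P₁ ⇒ ΔT = T₁(P₂/P₁ − 1) = 250·(2030/949 − 1) = 284.8 K.
ΔU = (3.56)(12.47)(284.8) = 12643 J.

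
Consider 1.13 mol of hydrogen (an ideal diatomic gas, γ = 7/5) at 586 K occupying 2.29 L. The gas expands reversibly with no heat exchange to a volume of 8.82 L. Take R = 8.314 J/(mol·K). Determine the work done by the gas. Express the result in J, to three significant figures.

Adiabatic: TV^(γ−1) = const with γ = 7/5.
T₂ = T₁ (V₁/V₂)^(γ−1) = 586 × (2.29/8.82)^0.4 = 586 × 0.5831 = 341.7 K.
W_by = nCᵥ(T₁ − T₂) = (1.13)(20.79)(586 − 341.7) = 5738 J.

W ≈ 5740 J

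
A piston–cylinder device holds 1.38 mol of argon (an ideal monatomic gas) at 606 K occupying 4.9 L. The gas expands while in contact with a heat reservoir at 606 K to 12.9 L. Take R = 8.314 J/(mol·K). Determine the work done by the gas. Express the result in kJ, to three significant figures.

W ≈ 6.73 kJ

Isothermal: W = nRT ln(V₂/V₁).
W = (1.38)(8.314)(606) × ln(12.9/4.9)
  = 6953 × 0.968
W_by_gas = 6730 J.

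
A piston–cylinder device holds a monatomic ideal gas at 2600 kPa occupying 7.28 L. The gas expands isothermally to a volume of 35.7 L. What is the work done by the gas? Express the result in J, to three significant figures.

Isothermal: W = nRT ln(V₂/V₁) = P₁V₁ ln(V₂/V₁).
P₁V₁ = (2600 kPa)(7.28 L) = 18928 J.
W = 18928 × ln(35.7/7.28) = 18928 × 1.59
W_by_gas = 30096 J.

W ≈ 30100 J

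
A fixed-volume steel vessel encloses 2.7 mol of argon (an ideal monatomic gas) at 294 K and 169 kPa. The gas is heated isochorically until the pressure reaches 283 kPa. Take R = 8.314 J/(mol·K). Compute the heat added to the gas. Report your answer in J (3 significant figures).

Constant volume ⇒ W = 0, so Q = ΔU = nCᵥΔT with Cᵥ = 3R/2 = 12.47 J/(mol·K).
At constant V, T₂/T₁ = P₂/P₁ ⇒ ΔT = T₁(P₂/P₁ − 1) = 294·(283/169 − 1) = 198.3 K.
ΔU = (2.7)(12.47)(198.3) = 6678 J.

Q ≈ 6680 J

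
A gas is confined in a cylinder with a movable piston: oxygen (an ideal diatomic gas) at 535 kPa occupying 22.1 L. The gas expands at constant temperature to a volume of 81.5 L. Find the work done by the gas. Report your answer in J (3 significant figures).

W ≈ 15400 J

Isothermal: W = nRT ln(V₂/V₁) = P₁V₁ ln(V₂/V₁).
P₁V₁ = (535 kPa)(22.1 L) = 11824 J.
W = 11824 × ln(81.5/22.1) = 11824 × 1.305
W_by_gas = 15430 J.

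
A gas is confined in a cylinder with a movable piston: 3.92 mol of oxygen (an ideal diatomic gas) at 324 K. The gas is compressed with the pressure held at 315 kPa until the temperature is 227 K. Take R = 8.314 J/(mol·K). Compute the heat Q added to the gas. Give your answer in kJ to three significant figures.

Isobaric: W = nRΔT = (3.92)(8.314)(-97) = -3161 J.
ΔU = nCᵥΔT with Cᵥ = 5R/2: ΔU = (3.92)(20.79)(-97) = -7903 J.
Q = ΔU + W = -7903 − 3161 = -11065 J.

Q ≈ -11.1 kJ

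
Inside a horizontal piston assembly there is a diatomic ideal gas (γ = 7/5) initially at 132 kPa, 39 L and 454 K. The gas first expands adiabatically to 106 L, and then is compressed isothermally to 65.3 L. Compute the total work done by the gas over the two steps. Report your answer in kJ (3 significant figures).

Step 1 (adiabatic): W = (P₁V₁ − P₂V₂)/(γ−1) = (5148 − 3451)/0.4 = 4243 J.
After step 1: P = 32.56 kPa, V = 106 L, T = 304.3 K.
Step 2 (isothermal): W = P₁V₁ ln(V₂/V₁) = (3451) ln(65.3/106) = -1672 J.
W_total = 4243 − 1672 = 2571 J.

W_total ≈ 2.57 kJ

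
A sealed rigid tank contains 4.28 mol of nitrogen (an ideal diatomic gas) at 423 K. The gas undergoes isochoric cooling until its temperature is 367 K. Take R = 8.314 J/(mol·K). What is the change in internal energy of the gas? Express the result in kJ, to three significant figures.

Constant volume ⇒ W = 0, so Q = ΔU = nCᵥΔT with Cᵥ = 5R/2 = 20.79 J/(mol·K).
ΔU = (4.28)(20.79)(367 − 423) = -4982 J.

ΔU ≈ -4.98 kJ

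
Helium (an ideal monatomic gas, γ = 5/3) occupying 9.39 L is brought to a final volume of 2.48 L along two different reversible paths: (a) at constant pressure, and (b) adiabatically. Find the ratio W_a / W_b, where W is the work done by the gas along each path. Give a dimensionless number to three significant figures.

Path (a) isobaric: W = P₁(V₂ − V₁) → W_a/(P₁V₁) = -0.7359.
Path (b) adiabatic: W = P₁V₁(1 − (V₁/V₂)^(γ−1))/(γ−1) → W_b/(P₁V₁) = -2.144.
W_a / W_b = -0.7359 / -2.144 = 0.3432.

W_a / W_b ≈ 0.343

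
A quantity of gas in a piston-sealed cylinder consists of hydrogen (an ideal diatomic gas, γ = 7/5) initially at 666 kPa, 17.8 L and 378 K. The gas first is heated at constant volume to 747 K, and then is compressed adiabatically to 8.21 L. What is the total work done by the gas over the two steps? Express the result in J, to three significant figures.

W_total ≈ -21200 J

Step 1 (isochoric): W = 0 (constant volume).
After step 1: P = 1316 kPa (V unchanged).
Step 2 (adiabatic): W = (P₁V₁ − P₂V₂)/(γ−1) = (23427 − 31927)/0.4 = -21248 J.
W_total = 0 − 21248 = -21248 J.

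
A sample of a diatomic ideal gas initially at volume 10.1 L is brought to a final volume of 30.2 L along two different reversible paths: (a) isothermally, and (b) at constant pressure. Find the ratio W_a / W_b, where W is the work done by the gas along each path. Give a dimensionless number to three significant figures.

W_a / W_b ≈ 0.550

Path (a) isothermal: W = P₁V₁ ln(V₂/V₁) → W_a/(P₁V₁) = 1.095.
Path (b) isobaric: W = P₁(V₂ − V₁) → W_b/(P₁V₁) = 1.99.
W_a / W_b = 1.095 / 1.99 = 0.5504.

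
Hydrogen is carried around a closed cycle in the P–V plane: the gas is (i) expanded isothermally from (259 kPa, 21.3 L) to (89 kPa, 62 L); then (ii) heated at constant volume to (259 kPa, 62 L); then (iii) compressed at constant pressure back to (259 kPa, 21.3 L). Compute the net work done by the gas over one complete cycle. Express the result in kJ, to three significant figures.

W_net ≈ -4.65 kJ

Leg (i): W = PᵢVᵢ ln(V_f/Vᵢ) = (5517) ln(62/21.3) = 5894 J.
Leg (ii): W = 0.
Leg (iii): W = PΔV = (259)(21.3 − 62) = -10541 J.
W_net = 5894 − 10541 = -4647 J.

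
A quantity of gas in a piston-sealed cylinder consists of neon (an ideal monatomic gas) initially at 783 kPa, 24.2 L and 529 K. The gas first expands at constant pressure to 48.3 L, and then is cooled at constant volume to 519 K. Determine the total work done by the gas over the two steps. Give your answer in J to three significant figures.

Step 1 (isobaric): W = PΔV = (783 kPa)(48.3 − 24.2 L) = 18870 J.
Step 2 (isochoric): W = 0 (constant volume).
W_total = 18870 + 0 = 18870 J.

W_total ≈ 18900 J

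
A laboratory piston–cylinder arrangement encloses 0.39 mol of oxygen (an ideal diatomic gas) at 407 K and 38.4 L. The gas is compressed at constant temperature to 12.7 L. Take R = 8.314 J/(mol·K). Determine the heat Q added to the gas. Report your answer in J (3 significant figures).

Isothermal ⇒ ΔU = 0, so Q = W = nRT ln(V₂/V₁).
Q = (0.39)(8.314)(407) ln(12.7/38.4) = 1320 × -1.106 = -1460 J.

Q ≈ -1460 J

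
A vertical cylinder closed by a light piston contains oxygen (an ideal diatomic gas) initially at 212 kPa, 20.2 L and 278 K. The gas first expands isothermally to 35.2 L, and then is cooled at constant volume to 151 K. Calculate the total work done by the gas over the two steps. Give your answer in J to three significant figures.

Step 1 (isothermal): W = P₁V₁ ln(V₂/V₁) = (4282) ln(35.2/20.2) = 2378 J.
Step 2 (isochoric): W = 0 (constant volume).
W_total = 2378 + 0 = 2378 J.

W_total ≈ 2380 J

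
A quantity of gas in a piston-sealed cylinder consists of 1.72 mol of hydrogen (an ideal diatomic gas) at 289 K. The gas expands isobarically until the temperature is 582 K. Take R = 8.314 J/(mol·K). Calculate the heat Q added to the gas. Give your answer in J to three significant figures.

Q ≈ 14700 J

Isobaric: W = nRΔT = (1.72)(8.314)(293) = 4190 J.
ΔU = nCᵥΔT with Cᵥ = 5R/2: ΔU = (1.72)(20.79)(293) = 10475 J.
Q = ΔU + W = 10475 + 4190 = 14665 J.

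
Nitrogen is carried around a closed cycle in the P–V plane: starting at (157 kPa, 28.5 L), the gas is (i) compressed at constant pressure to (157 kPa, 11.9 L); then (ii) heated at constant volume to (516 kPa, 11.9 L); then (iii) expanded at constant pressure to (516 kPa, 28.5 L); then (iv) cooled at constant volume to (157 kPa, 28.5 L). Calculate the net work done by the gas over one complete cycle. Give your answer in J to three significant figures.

W_net ≈ 5960 J

Constant-volume legs do no work.
W(i) = (157)(11.9 − 28.5) = -2606 J; W(iii) = (516)(28.5 − 11.9) = 8566 J.
W_net = -2606 + 8566 = 5959 J (the clockwise enclosed area).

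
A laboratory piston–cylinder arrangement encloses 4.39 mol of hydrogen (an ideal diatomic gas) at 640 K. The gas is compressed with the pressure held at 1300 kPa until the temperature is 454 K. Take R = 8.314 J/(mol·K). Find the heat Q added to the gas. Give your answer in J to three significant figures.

Isobaric: W = nRΔT = (4.39)(8.314)(-186) = -6789 J.
ΔU = nCᵥΔT with Cᵥ = 5R/2: ΔU = (4.39)(20.79)(-186) = -16972 J.
Q = ΔU + W = -16972 − 6789 = -23760 J.

Q ≈ -23800 J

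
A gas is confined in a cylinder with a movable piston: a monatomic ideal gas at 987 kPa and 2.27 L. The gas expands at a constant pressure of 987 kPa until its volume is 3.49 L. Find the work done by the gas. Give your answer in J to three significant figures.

Isobaric: W = P ΔV.
W = (987 kPa)(3.49 − 2.27 L) = (987)(1.22) = 1204 J.

W ≈ 1200 J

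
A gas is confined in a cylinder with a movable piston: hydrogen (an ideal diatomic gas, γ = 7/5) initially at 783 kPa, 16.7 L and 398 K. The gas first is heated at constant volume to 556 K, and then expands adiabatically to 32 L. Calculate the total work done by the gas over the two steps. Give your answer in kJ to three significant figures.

W_total ≈ 10.5 kJ

Step 1 (isochoric): W = 0 (constant volume).
After step 1: P = 1094 kPa (V unchanged).
Step 2 (adiabatic): W = (P₁V₁ − P₂V₂)/(γ−1) = (18267 − 14083)/0.4 = 10460 J.
W_total = 0 + 10460 = 10460 J.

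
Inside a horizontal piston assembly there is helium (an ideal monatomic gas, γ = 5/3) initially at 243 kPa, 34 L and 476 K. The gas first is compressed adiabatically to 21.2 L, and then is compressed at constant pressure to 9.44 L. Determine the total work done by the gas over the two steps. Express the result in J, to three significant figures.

Step 1 (adiabatic): W = (P₁V₁ − P₂V₂)/(γ−1) = (8262 − 11320)/0.667 = -4587 J.
After step 1: P = 534 kPa, V = 21.2 L, T = 652.2 K.
Step 2 (isobaric): W = PΔV = (534 kPa)(9.44 − 21.2 L) = -6279 J.
W_total = -4587 − 6279 = -10866 J.

W_total ≈ -10900 J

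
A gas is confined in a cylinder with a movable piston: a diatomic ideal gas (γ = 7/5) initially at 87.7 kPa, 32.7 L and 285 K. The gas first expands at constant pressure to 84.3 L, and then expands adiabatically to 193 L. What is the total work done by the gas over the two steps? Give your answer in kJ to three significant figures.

Step 1 (isobaric): W = PΔV = (87.7 kPa)(84.3 − 32.7 L) = 4525 J.
After step 1: P = 87.7 kPa, V = 84.3 L, T = 734.7 K.
Step 2 (adiabatic): W = (P₁V₁ − P₂V₂)/(γ−1) = (7393 − 5308)/0.4 = 5213 J.
W_total = 4525 + 5213 = 9738 J.

W_total ≈ 9.74 kJ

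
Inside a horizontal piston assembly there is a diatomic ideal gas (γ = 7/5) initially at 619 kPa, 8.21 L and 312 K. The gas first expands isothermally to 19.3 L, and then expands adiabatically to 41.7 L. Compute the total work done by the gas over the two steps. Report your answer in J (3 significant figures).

Step 1 (isothermal): W = P₁V₁ ln(V₂/V₁) = (5082) ln(19.3/8.21) = 4344 J.
After step 1: P = 263.3 kPa, V = 19.3 L, T = 312 K.
Step 2 (adiabatic): W = (P₁V₁ − P₂V₂)/(γ−1) = (5082 − 3734)/0.4 = 3369 J.
W_total = 4344 + 3369 = 7713 J.

W_total ≈ 7710 J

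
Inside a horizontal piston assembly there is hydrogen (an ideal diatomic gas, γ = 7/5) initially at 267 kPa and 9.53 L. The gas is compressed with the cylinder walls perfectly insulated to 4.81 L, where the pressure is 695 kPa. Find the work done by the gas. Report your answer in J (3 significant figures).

W ≈ -2000 J

Adiabatic: W = (P₁V₁ − P₂V₂)/(γ − 1) with γ = 7/5.
P₁V₁ = 2545 J, P₂V₂ = 3343 J.
W = (2545 − 3343) / 0.4 = -1996 J.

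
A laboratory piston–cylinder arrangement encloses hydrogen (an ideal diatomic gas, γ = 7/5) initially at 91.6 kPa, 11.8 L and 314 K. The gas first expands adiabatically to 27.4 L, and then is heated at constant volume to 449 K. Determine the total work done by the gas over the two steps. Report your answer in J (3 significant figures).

Step 1 (adiabatic): W = (P₁V₁ − P₂V₂)/(γ−1) = (1081 − 771.7)/0.4 = 773 J.
Step 2 (isochoric): W = 0 (constant volume).
W_total = 773 + 0 = 773 J.

W_total ≈ 773 J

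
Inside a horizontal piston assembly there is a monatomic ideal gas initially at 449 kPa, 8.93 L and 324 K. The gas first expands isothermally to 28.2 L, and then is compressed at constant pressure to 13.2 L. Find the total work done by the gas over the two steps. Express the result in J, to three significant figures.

W_total ≈ 2480 J

Step 1 (isothermal): W = P₁V₁ ln(V₂/V₁) = (4010) ln(28.2/8.93) = 4611 J.
After step 1: P = 142.2 kPa, V = 28.2 L, T = 324 K.
Step 2 (isobaric): W = PΔV = (142.2 kPa)(13.2 − 28.2 L) = -2133 J.
W_total = 4611 − 2133 = 2478 J.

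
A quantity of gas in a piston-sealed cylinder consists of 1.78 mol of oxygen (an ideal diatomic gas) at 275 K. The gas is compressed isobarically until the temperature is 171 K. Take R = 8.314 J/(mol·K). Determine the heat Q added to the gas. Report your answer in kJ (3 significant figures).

Isobaric: W = nRΔT = (1.78)(8.314)(-104) = -1539 J.
ΔU = nCᵥΔT with Cᵥ = 5R/2: ΔU = (1.78)(20.79)(-104) = -3848 J.
Q = ΔU + W = -3848 − 1539 = -5387 J.

Q ≈ -5.39 kJ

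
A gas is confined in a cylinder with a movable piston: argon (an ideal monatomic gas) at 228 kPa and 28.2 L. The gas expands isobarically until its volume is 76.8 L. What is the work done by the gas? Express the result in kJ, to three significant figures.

Isobaric: W = P ΔV.
W = (228 kPa)(76.8 − 28.2 L) = (228)(48.6) = 11081 J.

W ≈ 11.1 kJ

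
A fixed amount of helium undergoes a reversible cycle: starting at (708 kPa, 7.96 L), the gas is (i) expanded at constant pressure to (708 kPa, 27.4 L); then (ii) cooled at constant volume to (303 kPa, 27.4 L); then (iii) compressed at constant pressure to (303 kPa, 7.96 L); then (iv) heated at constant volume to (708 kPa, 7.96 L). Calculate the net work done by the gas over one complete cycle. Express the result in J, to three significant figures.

W_net ≈ 7870 J

Constant-volume legs do no work.
W(i) = (708)(27.4 − 7.96) = 13764 J; W(iii) = (303)(7.96 − 27.4) = -5890 J.
W_net = 13764 − 5890 = 7873 J (the clockwise enclosed area).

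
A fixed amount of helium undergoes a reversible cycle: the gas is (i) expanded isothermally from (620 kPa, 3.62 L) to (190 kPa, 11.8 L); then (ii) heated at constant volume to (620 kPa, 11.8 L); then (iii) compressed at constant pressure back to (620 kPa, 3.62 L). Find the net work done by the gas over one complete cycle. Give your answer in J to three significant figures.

Leg (i): W = PᵢVᵢ ln(V_f/Vᵢ) = (2244) ln(11.8/3.62) = 2652 J.
Leg (ii): W = 0.
Leg (iii): W = PΔV = (620)(3.62 − 11.8) = -5072 J.
W_net = 2652 − 5072 = -2420 J.

W_net ≈ -2420 J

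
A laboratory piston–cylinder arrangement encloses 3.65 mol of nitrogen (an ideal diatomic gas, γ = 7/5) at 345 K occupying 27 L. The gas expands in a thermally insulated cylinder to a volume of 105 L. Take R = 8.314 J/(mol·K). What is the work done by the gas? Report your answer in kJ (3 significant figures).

W ≈ 11.0 kJ

Adiabatic: TV^(γ−1) = const with γ = 7/5.
T₂ = T₁ (V₁/V₂)^(γ−1) = 345 × (27/105)^0.4 = 345 × 0.5809 = 200.4 K.
W_by = nCᵥ(T₁ − T₂) = (3.65)(20.79)(345 − 200.4) = 10970 J.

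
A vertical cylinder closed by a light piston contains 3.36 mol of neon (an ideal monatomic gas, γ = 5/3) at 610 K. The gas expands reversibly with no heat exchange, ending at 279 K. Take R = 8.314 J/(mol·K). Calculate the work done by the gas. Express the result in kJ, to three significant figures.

W ≈ 13.9 kJ

Adiabatic ⇒ Q = 0, so W_by = −ΔU = nCᵥ(T₁ − T₂).
Cᵥ = 3R/2 = 12.47 J/(mol·K).
W = (3.36)(12.47)(610 − 279) = 13870 J.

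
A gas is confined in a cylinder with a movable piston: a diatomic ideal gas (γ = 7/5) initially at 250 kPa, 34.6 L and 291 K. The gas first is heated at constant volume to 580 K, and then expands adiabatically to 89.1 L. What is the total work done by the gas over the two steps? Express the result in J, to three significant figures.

Step 1 (isochoric): W = 0 (constant volume).
After step 1: P = 498.3 kPa (V unchanged).
Step 2 (adiabatic): W = (P₁V₁ − P₂V₂)/(γ−1) = (17241 − 11809)/0.4 = 13578 J.
W_total = 0 + 13578 = 13578 J.

W_total ≈ 13600 J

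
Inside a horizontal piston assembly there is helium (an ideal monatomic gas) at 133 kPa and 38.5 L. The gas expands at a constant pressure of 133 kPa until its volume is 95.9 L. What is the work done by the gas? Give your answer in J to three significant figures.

Isobaric: W = P ΔV.
W = (133 kPa)(95.9 − 38.5 L) = (133)(57.4) = 7634 J.

W ≈ 7630 J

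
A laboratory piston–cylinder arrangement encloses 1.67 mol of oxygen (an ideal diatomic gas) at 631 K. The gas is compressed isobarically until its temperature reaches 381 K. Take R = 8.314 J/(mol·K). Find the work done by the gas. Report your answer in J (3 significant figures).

Isobaric: W = P ΔV = nR ΔT.
W = (1.67)(8.314)(381 − 631) = -3471 J.

W ≈ -3470 J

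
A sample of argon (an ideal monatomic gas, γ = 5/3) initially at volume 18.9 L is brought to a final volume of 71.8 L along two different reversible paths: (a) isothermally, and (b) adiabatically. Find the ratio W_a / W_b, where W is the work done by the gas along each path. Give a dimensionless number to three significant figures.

W_a / W_b ≈ 1.51

Path (a) isothermal: W = P₁V₁ ln(V₂/V₁) → W_a/(P₁V₁) = 1.335.
Path (b) adiabatic: W = P₁V₁(1 − (V₁/V₂)^(γ−1))/(γ−1) → W_b/(P₁V₁) = 0.8839.
W_a / W_b = 1.335 / 0.8839 = 1.51.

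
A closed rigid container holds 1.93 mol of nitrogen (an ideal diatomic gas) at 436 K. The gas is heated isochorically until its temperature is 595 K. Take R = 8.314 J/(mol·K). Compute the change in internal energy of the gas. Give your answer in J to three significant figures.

ΔU ≈ 6380 J

Constant volume ⇒ W = 0, so Q = ΔU = nCᵥΔT with Cᵥ = 5R/2 = 20.79 J/(mol·K).
ΔU = (1.93)(20.79)(595 − 436) = 6378 J.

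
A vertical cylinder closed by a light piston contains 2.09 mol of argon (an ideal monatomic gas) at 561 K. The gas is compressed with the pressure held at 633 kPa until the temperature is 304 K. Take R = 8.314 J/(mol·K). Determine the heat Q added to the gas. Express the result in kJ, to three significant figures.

Isobaric: W = nRΔT = (2.09)(8.314)(-257) = -4466 J.
ΔU = nCᵥΔT with Cᵥ = 3R/2: ΔU = (2.09)(12.47)(-257) = -6699 J.
Q = ΔU + W = -6699 − 4466 = -11164 J.

Q ≈ -11.2 kJ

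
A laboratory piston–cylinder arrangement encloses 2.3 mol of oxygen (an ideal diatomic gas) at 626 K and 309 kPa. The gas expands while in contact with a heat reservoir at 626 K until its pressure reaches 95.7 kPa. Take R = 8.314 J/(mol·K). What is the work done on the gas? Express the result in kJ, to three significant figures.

Isothermal process: W = nRT ln(V₂/V₁) = nRT ln(P₁/P₂).
W = (2.3)(8.314)(626) × ln(309/95.7)
  = 11970 × ln(3.229) = 11970 × 1.172
W_by_gas = 14031 J; work on gas = −W_by = -14031 J.

W ≈ -14.0 kJ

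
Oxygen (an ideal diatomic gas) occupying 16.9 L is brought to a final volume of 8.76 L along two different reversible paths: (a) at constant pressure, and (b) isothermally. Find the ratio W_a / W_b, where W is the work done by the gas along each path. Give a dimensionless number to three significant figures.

W_a / W_b ≈ 0.733

Path (a) isobaric: W = P₁(V₂ − V₁) → W_a/(P₁V₁) = -0.4817.
Path (b) isothermal: W = P₁V₁ ln(V₂/V₁) → W_b/(P₁V₁) = -0.6571.
W_a / W_b = -0.4817 / -0.6571 = 0.733.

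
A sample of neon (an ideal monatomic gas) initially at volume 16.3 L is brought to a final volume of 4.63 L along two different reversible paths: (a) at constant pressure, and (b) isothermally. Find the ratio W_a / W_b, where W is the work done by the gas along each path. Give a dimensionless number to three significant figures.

W_a / W_b ≈ 0.569

Path (a) isobaric: W = P₁(V₂ − V₁) → W_a/(P₁V₁) = -0.716.
Path (b) isothermal: W = P₁V₁ ln(V₂/V₁) → W_b/(P₁V₁) = -1.259.
W_a / W_b = -0.716 / -1.259 = 0.5688.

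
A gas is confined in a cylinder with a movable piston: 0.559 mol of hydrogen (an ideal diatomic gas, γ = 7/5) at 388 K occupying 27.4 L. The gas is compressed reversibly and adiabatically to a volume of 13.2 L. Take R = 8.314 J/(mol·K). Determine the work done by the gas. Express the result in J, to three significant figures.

Adiabatic: TV^(γ−1) = const with γ = 7/5.
T₂ = T₁ (V₁/V₂)^(γ−1) = 388 × (27.4/13.2)^0.4 = 388 × 1.339 = 519.6 K.
W_by = nCᵥ(T₁ − T₂) = (0.559)(20.79)(388 − 519.6) = -1529 J.

W ≈ -1530 J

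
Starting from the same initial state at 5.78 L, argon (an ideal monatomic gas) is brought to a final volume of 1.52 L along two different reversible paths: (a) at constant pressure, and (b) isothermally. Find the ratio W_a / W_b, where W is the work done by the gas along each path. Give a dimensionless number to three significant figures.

W_a / W_b ≈ 0.552

Path (a) isobaric: W = P₁(V₂ − V₁) → W_a/(P₁V₁) = -0.737.
Path (b) isothermal: W = P₁V₁ ln(V₂/V₁) → W_b/(P₁V₁) = -1.336.
W_a / W_b = -0.737 / -1.336 = 0.5518.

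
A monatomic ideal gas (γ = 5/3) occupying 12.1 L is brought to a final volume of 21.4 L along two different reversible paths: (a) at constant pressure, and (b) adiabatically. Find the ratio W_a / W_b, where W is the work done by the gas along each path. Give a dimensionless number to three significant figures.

Path (a) isobaric: W = P₁(V₂ − V₁) → W_a/(P₁V₁) = 0.7686.
Path (b) adiabatic: W = P₁V₁(1 − (V₁/V₂)^(γ−1))/(γ−1) → W_b/(P₁V₁) = 0.4743.
W_a / W_b = 0.7686 / 0.4743 = 1.62.

W_a / W_b ≈ 1.62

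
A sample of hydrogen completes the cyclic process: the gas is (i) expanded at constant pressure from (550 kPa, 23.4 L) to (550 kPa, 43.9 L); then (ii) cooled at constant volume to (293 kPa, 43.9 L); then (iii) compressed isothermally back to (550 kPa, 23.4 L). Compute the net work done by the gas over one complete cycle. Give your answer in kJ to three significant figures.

W_net ≈ 3.18 kJ

Leg (i): W = PΔV = (550)(43.9 − 23.4) = 11275 J.
Leg (ii): W = 0.
Leg (iii): W = PᵢVᵢ ln(V_f/Vᵢ) = (12863) ln(23.4/43.9) = -8093 J.
W_net = 11275 − 8093 = 3182 J.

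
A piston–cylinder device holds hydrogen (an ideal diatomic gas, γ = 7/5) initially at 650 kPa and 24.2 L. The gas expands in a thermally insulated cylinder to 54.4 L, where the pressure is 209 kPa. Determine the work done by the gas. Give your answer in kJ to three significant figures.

W ≈ 10.9 kJ

Adiabatic: W = (P₁V₁ − P₂V₂)/(γ − 1) with γ = 7/5.
P₁V₁ = 15730 J, P₂V₂ = 11370 J.
W = (15730 − 11370) / 0.4 = 10901 J.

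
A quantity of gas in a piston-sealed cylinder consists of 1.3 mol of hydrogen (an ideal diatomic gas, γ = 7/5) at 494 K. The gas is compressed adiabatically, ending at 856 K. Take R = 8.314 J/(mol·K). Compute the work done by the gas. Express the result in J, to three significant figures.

W ≈ -9780 J

Adiabatic ⇒ Q = 0, so W_by = −ΔU = nCᵥ(T₁ − T₂).
Cᵥ = 5R/2 = 20.79 J/(mol·K).
W = (1.3)(20.79)(494 − 856) = -9781 J.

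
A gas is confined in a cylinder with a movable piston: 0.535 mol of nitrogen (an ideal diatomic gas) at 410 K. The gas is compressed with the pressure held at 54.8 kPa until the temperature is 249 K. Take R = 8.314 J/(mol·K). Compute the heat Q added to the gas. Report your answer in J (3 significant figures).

Q ≈ -2510 J

Isobaric: W = nRΔT = (0.535)(8.314)(-161) = -716.1 J.
ΔU = nCᵥΔT with Cᵥ = 5R/2: ΔU = (0.535)(20.79)(-161) = -1790 J.
Q = ΔU + W = -1790 − 716.1 = -2506 J.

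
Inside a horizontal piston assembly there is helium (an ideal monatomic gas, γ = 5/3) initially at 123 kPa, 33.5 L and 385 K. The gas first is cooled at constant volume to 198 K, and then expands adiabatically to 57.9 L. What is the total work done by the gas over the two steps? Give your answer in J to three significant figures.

Step 1 (isochoric): W = 0 (constant volume).
After step 1: P = 63.26 kPa (V unchanged).
Step 2 (adiabatic): W = (P₁V₁ − P₂V₂)/(γ−1) = (2119 − 1471)/0.667 = 971.6 J.
W_total = 0 + 971.6 = 971.6 J.

W_total ≈ 972 J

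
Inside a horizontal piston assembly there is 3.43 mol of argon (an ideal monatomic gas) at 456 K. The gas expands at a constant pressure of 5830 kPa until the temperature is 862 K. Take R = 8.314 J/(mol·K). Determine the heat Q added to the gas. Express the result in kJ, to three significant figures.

Isobaric: W = nRΔT = (3.43)(8.314)(406) = 11578 J.
ΔU = nCᵥΔT with Cᵥ = 3R/2: ΔU = (3.43)(12.47)(406) = 17367 J.
Q = ΔU + W = 17367 + 11578 = 28945 J.

Q ≈ 28.9 kJ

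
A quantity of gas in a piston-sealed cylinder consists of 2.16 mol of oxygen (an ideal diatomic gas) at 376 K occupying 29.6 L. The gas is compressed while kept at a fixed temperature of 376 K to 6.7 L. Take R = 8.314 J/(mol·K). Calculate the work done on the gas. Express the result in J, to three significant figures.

W ≈ 10000 J

Isothermal: W = nRT ln(V₂/V₁).
W = (2.16)(8.314)(376) × ln(6.7/29.6)
  = 6752 × -1.486
W_by_gas = -10032 J; work on gas = −W_by = 10032 J.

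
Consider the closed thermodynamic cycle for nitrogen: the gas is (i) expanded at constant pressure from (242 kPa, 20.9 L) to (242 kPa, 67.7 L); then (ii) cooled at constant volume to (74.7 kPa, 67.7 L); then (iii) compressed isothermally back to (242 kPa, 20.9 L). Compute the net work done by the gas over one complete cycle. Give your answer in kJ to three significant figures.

W_net ≈ 5.38 kJ

Leg (i): W = PΔV = (242)(67.7 − 20.9) = 11326 J.
Leg (ii): W = 0.
Leg (iii): W = PᵢVᵢ ln(V_f/Vᵢ) = (5057) ln(20.9/67.7) = -5944 J.
W_net = 11326 − 5944 = 5382 J.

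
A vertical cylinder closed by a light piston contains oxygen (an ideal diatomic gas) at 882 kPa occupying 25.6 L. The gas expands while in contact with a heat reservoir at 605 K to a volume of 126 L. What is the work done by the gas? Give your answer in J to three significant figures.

Isothermal: W = nRT ln(V₂/V₁) = P₁V₁ ln(V₂/V₁).
P₁V₁ = (882 kPa)(25.6 L) = 22579 J.
W = 22579 × ln(126/25.6) = 22579 × 1.594
W_by_gas = 35984 J.

W ≈ 36000 J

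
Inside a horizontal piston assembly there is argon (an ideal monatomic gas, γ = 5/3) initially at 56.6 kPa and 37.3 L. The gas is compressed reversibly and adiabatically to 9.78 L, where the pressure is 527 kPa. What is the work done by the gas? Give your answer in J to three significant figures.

W ≈ -4560 J

Adiabatic: W = (P₁V₁ − P₂V₂)/(γ − 1) with γ = 5/3.
P₁V₁ = 2111 J, P₂V₂ = 5154 J.
W = (2111 − 5154) / 0.6667 = -4564 J.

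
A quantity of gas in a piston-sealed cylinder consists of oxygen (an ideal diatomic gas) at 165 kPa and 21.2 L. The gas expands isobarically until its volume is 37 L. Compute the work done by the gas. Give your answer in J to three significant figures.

W ≈ 2610 J

Isobaric: W = P ΔV.
W = (165 kPa)(37 − 21.2 L) = (165)(15.8) = 2607 J.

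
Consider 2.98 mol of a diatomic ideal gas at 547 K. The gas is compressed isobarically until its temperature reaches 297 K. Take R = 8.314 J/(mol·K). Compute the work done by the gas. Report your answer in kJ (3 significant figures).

Isobaric: W = P ΔV = nR ΔT.
W = (2.98)(8.314)(297 − 547) = -6194 J.

W ≈ -6.19 kJ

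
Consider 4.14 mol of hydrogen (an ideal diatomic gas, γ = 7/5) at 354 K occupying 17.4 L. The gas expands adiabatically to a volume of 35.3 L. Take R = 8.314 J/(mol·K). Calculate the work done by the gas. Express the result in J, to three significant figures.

Adiabatic: TV^(γ−1) = const with γ = 7/5.
T₂ = T₁ (V₁/V₂)^(γ−1) = 354 × (17.4/35.3)^0.4 = 354 × 0.7535 = 266.8 K.
W_by = nCᵥ(T₁ − T₂) = (4.14)(20.79)(354 − 266.8) = 7507 J.

W ≈ 7510 J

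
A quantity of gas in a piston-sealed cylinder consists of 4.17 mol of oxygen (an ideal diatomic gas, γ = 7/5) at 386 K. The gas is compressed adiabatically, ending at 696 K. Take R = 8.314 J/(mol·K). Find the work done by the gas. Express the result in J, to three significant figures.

Adiabatic ⇒ Q = 0, so W_by = −ΔU = nCᵥ(T₁ − T₂).
Cᵥ = 5R/2 = 20.79 J/(mol·K).
W = (4.17)(20.79)(386 − 696) = -26869 J.

W ≈ -26900 J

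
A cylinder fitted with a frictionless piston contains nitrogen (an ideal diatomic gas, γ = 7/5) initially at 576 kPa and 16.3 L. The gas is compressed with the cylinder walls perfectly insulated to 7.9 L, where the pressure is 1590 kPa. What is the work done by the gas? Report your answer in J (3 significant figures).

Adiabatic: W = (P₁V₁ − P₂V₂)/(γ − 1) with γ = 7/5.
P₁V₁ = 9389 J, P₂V₂ = 12561 J.
W = (9389 − 12561) / 0.4 = -7930 J.

W ≈ -7930 J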